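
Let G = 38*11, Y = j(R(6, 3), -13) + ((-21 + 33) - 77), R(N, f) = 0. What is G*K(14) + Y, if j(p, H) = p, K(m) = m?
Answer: 5787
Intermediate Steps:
Y = -65 (Y = 0 + ((-21 + 33) - 77) = 0 + (12 - 77) = 0 - 65 = -65)
G = 418
G*K(14) + Y = 418*14 - 65 = 5852 - 65 = 5787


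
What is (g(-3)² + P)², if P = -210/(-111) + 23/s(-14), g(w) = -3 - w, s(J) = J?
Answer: 16641/268324 ≈ 0.062018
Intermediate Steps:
P = 129/518 (P = -210/(-111) + 23/(-14) = -210*(-1/111) + 23*(-1/14) = 70/37 - 23/14 = 129/518 ≈ 0.24903)
(g(-3)² + P)² = ((-3 - 1*(-3))² + 129/518)² = ((-3 + 3)² + 129/518)² = (0² + 129/518)² = (0 + 129/518)² = (129/518)² = 16641/268324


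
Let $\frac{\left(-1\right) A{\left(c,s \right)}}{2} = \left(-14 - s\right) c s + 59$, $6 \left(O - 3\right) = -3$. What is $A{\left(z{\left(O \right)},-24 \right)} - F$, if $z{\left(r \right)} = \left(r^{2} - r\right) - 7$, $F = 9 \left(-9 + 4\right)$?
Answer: $-1633$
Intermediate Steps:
$O = \frac{5}{2}$ ($O = 3 + \frac{1}{6} \left(-3\right) = 3 - \frac{1}{2} = \frac{5}{2} \approx 2.5$)
$F = -45$ ($F = 9 \left(-5\right) = -45$)
$z{\left(r \right)} = -7 + r^{2} - r$
$A{\left(c,s \right)} = -118 - 2 c s \left(-14 - s\right)$ ($A{\left(c,s \right)} = - 2 \left(\left(-14 - s\right) c s + 59\right) = - 2 \left(c \left(-14 - s\right) s + 59\right) = - 2 \left(c s \left(-14 - s\right) + 59\right) = - 2 \left(59 + c s \left(-14 - s\right)\right) = -118 - 2 c s \left(-14 - s\right)$)
$A{\left(z{\left(O \right)},-24 \right)} - F = \left(-118 + 2 \left(-7 + \left(\frac{5}{2}\right)^{2} - \frac{5}{2}\right) \left(-24\right)^{2} + 28 \left(-7 + \left(\frac{5}{2}\right)^{2} - \frac{5}{2}\right) \left(-24\right)\right) - -45 = \left(-118 + 2 \left(-7 + \frac{25}{4} - \frac{5}{2}\right) 576 + 28 \left(-7 + \frac{25}{4} - \frac{5}{2}\right) \left(-24\right)\right) + 45 = \left(-118 + 2 \left(- \frac{13}{4}\right) 576 + 28 \left(- \frac{13}{4}\right) \left(-24\right)\right) + 45 = \left(-118 - 3744 + 2184\right) + 45 = -1678 + 45 = -1633$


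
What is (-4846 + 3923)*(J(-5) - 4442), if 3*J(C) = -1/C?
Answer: 61498567/15 ≈ 4.0999e+6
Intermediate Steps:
J(C) = -1/(3*C) (J(C) = (-1/C)/3 = -1/(3*C))
(-4846 + 3923)*(J(-5) - 4442) = (-4846 + 3923)*(-1/3/(-5) - 4442) = -923*(-1/3*(-1/5) - 4442) = -923*(1/15 - 4442) = -923*(-66629/15) = 61498567/15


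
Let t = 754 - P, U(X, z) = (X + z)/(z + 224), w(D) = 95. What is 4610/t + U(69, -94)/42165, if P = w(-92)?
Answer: 1010778721/144491022 ≈ 6.9954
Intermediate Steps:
P = 95
U(X, z) = (X + z)/(224 + z)
t = 659 (t = 754 - 1*95 = 754 - 95 = 659)
4610/t + U(69, -94)/42165 = 4610/659 + ((69 - 94)/(224 - 94))/42165 = 4610*(1/659) + (-25/130)*(1/42165) = 4610/659 + ((1/130)*(-25))*(1/42165) = 4610/659 - 5/26*1/42165 = 4610/659 - 1/219258 = 1010778721/144491022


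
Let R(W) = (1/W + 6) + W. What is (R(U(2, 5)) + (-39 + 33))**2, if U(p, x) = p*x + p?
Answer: 21025/144 ≈ 146.01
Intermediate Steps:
U(p, x) = p + p*x
R(W) = 6 + W + 1/W (R(W) = (6 + 1/W) + W = 6 + W + 1/W)
(R(U(2, 5)) + (-39 + 33))**2 = ((6 + 2*(1 + 5) + 1/(2*(1 + 5))) + (-39 + 33))**2 = ((6 + 2*6 + 1/(2*6)) - 6)**2 = ((6 + 12 + 1/12) - 6)**2 = (217/12 - 6)**2 = (145/12)**2 = 21025/144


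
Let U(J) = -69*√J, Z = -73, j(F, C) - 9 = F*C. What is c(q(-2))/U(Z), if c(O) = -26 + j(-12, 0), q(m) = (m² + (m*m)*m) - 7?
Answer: -17*I*√73/5037 ≈ -0.028836*I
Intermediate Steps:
j(F, C) = 9 + C*F (j(F, C) = 9 + F*C = 9 + C*F)
q(m) = -7 + m² + m³ (q(m) = (m² + m²*m) - 7 = (m² + m³) - 7 = -7 + m² + m³)
c(O) = -17 (c(O) = -26 + (9 + 0*(-12)) = -26 + (9 + 0) = -26 + 9 = -17)
c(q(-2))/U(Z) = -17*I*√73/5037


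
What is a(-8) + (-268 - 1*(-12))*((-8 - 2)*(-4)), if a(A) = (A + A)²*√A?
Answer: -10240 + 512*I*√2 ≈ -10240.0 + 724.08*I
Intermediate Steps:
a(A) = 4*A^(5/2) (a(A) = (2*A)²*√A = (4*A²)*√A = 4*A^(5/2))
a(-8) + (-268 - 1*(-12))*((-8 - 2)*(-4)) = 4*(-8)^(5/2) + (-268 - 1*(-12))*((-8 - 2)*(-4)) = 4*(128*I*√2) + (-268 + 12)*(-10*(-4)) = 512*I*√2 - 256*40 = 512*I*√2 - 10240 = -10240 + 512*I*√2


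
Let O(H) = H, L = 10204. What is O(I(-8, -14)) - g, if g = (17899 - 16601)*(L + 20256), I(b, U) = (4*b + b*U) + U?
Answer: -39537014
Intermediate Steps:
I(b, U) = U + 4*b + U*b (I(b, U) = (4*b + U*b) + U = U + 4*b + U*b)
g = 39537080 (g = (17899 - 16601)*(10204 + 20256) = 1298*30460 = 39537080)
O(I(-8, -14)) - g = (-14 + 4*(-8) - 14*(-8)) - 1*39537080 = (-14 - 32 + 112) - 39537080 = 66 - 39537080 = -39537014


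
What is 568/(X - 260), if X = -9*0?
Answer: -142/65 ≈ -2.1846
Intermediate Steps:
X = 0
568/(X - 260) = 568/(0 - 260) = 568/(-260) = -1/260*568 = -142/65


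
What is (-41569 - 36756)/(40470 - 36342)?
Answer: -78325/4128 ≈ -18.974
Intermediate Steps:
(-41569 - 36756)/(40470 - 36342) = -78325/4128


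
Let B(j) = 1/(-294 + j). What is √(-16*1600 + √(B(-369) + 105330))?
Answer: √(-11252966400 + 663*√46299802107)/663 ≈ 158.98*I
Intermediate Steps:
√(-16*1600 + √(B(-369) + 105330)) = √(-16*1600 + √(1/(-294 - 369) + 105330)) = √(-25600 + √(1/(-663) + 105330)) = √(-25600 + √(-1/663 + 105330)) = √(-25600 + √(69833789/663)) = √(-25600 + √46299802107/663)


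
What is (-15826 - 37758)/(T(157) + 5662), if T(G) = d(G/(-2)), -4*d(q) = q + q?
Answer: -214336/22805 ≈ -9.3986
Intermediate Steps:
d(q) = -q/2 (d(q) = -(q + q)/4 = -q/2)
T(G) = G/4 (T(G) = -G/(2*(-2)) = -G*(-1)/(2*2) = -(-1)*G/4 = G/4)
(-15826 - 37758)/(T(157) + 5662) = (-15826 - 37758)/((¼)*157 + 5662) = -53584/(157/4 + 5662) = -53584/22805/4 = -53584*4/22805 = -214336/22805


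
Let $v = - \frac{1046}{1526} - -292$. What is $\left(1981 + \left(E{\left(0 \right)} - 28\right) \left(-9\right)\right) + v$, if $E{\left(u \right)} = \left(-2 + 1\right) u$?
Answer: $\frac{1926052}{763} \approx 2524.3$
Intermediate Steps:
$E{\left(u \right)} = - u$
$v = \frac{222273}{763}$ ($v = \left(-1046\right) \frac{1}{1526} + 292 = - \frac{523}{763} + 292 = \frac{222273}{763} \approx 291.31$)
$\left(1981 + \left(E{\left(0 \right)} - 28\right) \left(-9\right)\right) + v = \left(1981 + \left(\left(-1\right) 0 - 28\right) \left(-9\right)\right) + \frac{222273}{763} = \left(1981 + \left(0 - 28\right) \left(-9\right)\right) + \frac{222273}{763} = \left(1981 - -252\right) + \frac{222273}{763} = \left(1981 + 252\right) + \frac{222273}{763} = 2233 + \frac{222273}{763} = \frac{1926052}{763}$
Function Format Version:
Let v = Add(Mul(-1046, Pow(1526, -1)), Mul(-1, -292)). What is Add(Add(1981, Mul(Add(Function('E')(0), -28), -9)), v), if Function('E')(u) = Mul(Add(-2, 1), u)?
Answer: Rational(1926052, 763) ≈ 2524.3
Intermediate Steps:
Function('E')(u) = Mul(-1, u)
v = Rational(222273, 763) (v = Add(Mul(-1046, Rational(1, 1526)), 292) = Add(Rational(-523, 763), 292) = Rational(222273, 763) ≈ 291.31)
Add(Add(1981, Mul(Add(Function('E')(0), -28), -9)), v) = Add(Add(1981, Mul(Add(Mul(-1, 0), -28), -9)), Rational(222273, 763)) = Add(Add(1981, Mul(Add(0, -28), -9)), Rational(222273, 763)) = Add(Add(1981, Mul(-28, -9)), Rational(222273, 763)) = Add(Add(1981, 252), Rational(222273, 763)) = Add(2233, Rational(222273, 763)) = Rational(1926052, 763)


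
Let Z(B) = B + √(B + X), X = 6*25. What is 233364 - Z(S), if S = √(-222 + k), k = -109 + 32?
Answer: 233364 - √(150 + I*√299) - I*√299 ≈ 2.3335e+5 - 17.996*I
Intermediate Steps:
X = 150
k = -77
S = I*√299 (S = √(-222 - 77) = √(-299) = I*√299 ≈ 17.292*I)
Z(B) = B + √(150 + B) (Z(B) = B + √(B + 150) = B + √(150 + B))
233364 - Z(S) = 233364 - (I*√299 + √(150 + I*√299)) = 233364 - (√(150 + I*√299) + I*√299) = 233364 + (-√(150 + I*√299) - I*√299) = 233364 - √(150 + I*√299) - I*√299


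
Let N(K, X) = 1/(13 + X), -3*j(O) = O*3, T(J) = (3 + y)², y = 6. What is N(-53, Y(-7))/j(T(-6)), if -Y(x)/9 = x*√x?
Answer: I/(81*(-13*I + 63*√7)) ≈ -5.7418e-6 + 7.3619e-5*I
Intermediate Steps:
T(J) = 81 (T(J) = (3 + 6)² = 9² = 81)
j(O) = -O (j(O) = -O*3/3 = -O)
Y(x) = -9*x^(3/2) (Y(x) = -9*x*√x = -9*x^(3/2))
N(-53, Y(-7))/j(T(-6)) = 1/((13 - (-63)*I*√7)*((-1*81))) = 1/((13 - (-63)*I*√7)*(-81)) = -1/81/(13 + 63*I*√7) = -1/(81*(13 + 63*I*√7))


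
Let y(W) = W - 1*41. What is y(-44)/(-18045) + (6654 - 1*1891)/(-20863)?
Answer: -16834996/75294567 ≈ -0.22359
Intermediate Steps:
y(W) = -41 + W (y(W) = W - 41 = -41 + W)
y(-44)/(-18045) + (6654 - 1*1891)/(-20863) = (-41 - 44)/(-18045) + (6654 - 1*1891)/(-20863) = -85*(-1/18045) + (6654 - 1891)*(-1/20863) = 17/3609 + 4763*(-1/20863) = 17/3609 - 4763/20863 = -16834996/75294567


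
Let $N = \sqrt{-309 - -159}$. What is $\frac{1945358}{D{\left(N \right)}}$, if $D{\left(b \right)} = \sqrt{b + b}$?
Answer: $- \frac{972679 \sqrt[4]{2} \cdot 3^{\frac{3}{4}} \sqrt{5} i^{\frac{3}{2}}}{15} \approx 2.7794 \cdot 10^{5} - 2.7794 \cdot 10^{5} i$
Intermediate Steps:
$N = 5 i \sqrt{6}$ ($N = \sqrt{-309 + \left(-165 + 324\right)} = \sqrt{-309 + 159} = \sqrt{-150} = 5 i \sqrt{6} \approx 12.247 i$)
$D{\left(b \right)} = \sqrt{2} \sqrt{b}$ ($D{\left(b \right)} = \sqrt{2 b} = \sqrt{2} \sqrt{b}$)
$\frac{1945358}{D{\left(N \right)}} = \frac{1945358}{\sqrt{2} \sqrt{5 i \sqrt{6}}} = \frac{1945358}{\sqrt{2} \sqrt{5} \sqrt[4]{6} \sqrt{i}} = \frac{1945358}{2^{\frac{3}{4}} \sqrt[4]{3} \sqrt{5} \sqrt{i}} = 1945358 \left(- \frac{\sqrt[4]{2} \cdot 3^{\frac{3}{4}} \sqrt{5} i^{\frac{3}{2}}}{30}\right) = - \frac{972679 \sqrt[4]{2} \cdot 3^{\frac{3}{4}} \sqrt{5} i^{\frac{3}{2}}}{15}$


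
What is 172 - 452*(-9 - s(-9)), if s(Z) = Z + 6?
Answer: 2884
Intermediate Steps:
s(Z) = 6 + Z
172 - 452*(-9 - s(-9)) = 172 - 452*(-9 - (6 - 9)) = 172 - 452*(-9 - 1*(-3)) = 172 - 452*(-9 + 3) = 172 - 452*(-6) = 172 + 2712 = 2884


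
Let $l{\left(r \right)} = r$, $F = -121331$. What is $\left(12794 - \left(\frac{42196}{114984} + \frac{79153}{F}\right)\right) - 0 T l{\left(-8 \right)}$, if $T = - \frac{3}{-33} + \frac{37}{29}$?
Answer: $\frac{44623664578663}{3487780926} \approx 12794.0$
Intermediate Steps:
$T = \frac{436}{319}$ ($T = \left(-3\right) \left(- \frac{1}{33}\right) + 37 \cdot \frac{1}{29} = \frac{1}{11} + \frac{37}{29} = \frac{436}{319} \approx 1.3668$)
$\left(12794 - \left(\frac{42196}{114984} + \frac{79153}{F}\right)\right) - 0 T l{\left(-8 \right)} = \left(12794 - \left(\frac{42196}{114984} + \frac{79153}{-121331}\right)\right) - 0 \cdot \frac{436}{319} \left(-8\right) = \left(12794 - \left(42196 \cdot \frac{1}{114984} + 79153 \left(- \frac{1}{121331}\right)\right)\right) - 0 \left(-8\right) = \left(12794 - \left(\frac{10549}{28746} - \frac{79153}{121331}\right)\right) - 0 = \left(12794 - - \frac{995411419}{3487780926}\right) + 0 = \left(12794 + \frac{995411419}{3487780926}\right) + 0 = \frac{44623664578663}{3487780926} + 0 = \frac{44623664578663}{3487780926}$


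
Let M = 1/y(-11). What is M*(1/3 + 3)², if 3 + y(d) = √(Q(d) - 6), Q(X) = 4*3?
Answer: -100/9 - 100*√6/27 ≈ -20.183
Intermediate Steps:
Q(X) = 12
y(d) = -3 + √6 (y(d) = -3 + √(12 - 6) = -3 + √6)
M = 1/(-3 + √6) ≈ -1.8165
M*(1/3 + 3)² = (-1 - √6/3)*(1/3 + 3)² = (-1 - √6/3)*(1*(⅓) + 3)² = (-1 - √6/3)*(⅓ + 3)² = (-1 - √6/3)*(10/3)² = (-1 - √6/3)*(100/9) = -100/9 - 100*√6/27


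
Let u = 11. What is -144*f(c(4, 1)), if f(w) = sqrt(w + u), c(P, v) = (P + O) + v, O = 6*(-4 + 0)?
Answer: -288*I*sqrt(2) ≈ -407.29*I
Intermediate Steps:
O = -24 (O = 6*(-4) = -24)
c(P, v) = -24 + P + v (c(P, v) = (P - 24) + v = (-24 + P) + v = -24 + P + v)
f(w) = sqrt(11 + w) (f(w) = sqrt(w + 11) = sqrt(11 + w))
-144*f(c(4, 1)) = -144*sqrt(11 + (-24 + 4 + 1)) = -144*sqrt(11 - 19) = -288*I*sqrt(2)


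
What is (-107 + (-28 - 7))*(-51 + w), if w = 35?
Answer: 2272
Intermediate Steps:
(-107 + (-28 - 7))*(-51 + w) = (-107 + (-28 - 7))*(-51 + 35) = (-107 - 35)*(-16) = -142*(-16) = 2272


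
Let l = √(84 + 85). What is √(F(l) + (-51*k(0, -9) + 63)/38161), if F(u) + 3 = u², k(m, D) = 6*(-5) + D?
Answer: 7*√4935056842/38161 ≈ 12.886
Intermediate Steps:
k(m, D) = -30 + D
l = 13 (l = √169 = 13)
F(u) = -3 + u²
√(F(l) + (-51*k(0, -9) + 63)/38161) = √((-3 + 13²) + (-51*(-30 - 9) + 63)/38161) = √((-3 + 169) + (-51*(-39) + 63)*(1/38161)) = √(166 + (1989 + 63)*(1/38161)) = √(166 + 2052*(1/38161)) = √(166 + 2052/38161) = √(6336778/38161) = 7*√4935056842/38161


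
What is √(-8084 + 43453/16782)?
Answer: I*√2276012347770/16782 ≈ 89.897*I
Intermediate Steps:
√(-8084 + 43453/16782) = √(-135622235/16782) = I*√2276012347770/16782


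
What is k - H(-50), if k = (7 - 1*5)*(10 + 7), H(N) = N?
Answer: 84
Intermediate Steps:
k = 34 (k = (7 - 5)*17 = 2*17 = 34)
k - H(-50) = 34 - 1*(-50) = 34 + 50 = 84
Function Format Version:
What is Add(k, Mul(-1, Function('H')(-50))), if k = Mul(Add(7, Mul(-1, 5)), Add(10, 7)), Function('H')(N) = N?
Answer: 84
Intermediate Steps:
k = 34 (k = Mul(Add(7, -5), 17) = Mul(2, 17) = 34)
Add(k, Mul(-1, Function('H')(-50))) = Add(34, Mul(-1, -50)) = Add(34, 50) = 84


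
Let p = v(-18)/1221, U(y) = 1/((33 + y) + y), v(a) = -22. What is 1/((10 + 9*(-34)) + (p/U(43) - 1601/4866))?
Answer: -180042/53737705 ≈ -0.0033504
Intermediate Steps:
U(y) = 1/(33 + 2*y)
p = -2/111 (p = -22/1221 = -22*1/1221 = -2/111 ≈ -0.018018)
1/((10 + 9*(-34)) + (p/U(43) - 1601/4866)) = 1/((10 + 9*(-34)) + (-2/(111*(1/(33 + 2*43))) - 1601/4866)) = 1/((10 - 306) + (-2/(111*(1/(33 + 86))) - 1601*1/4866)) = 1/(-296 + (-2/(111*(1/119)) - 1601/4866)) = 1/(-296 + (-2/(111*1/119) - 1601/4866)) = 1/(-296 + (-2/111*119 - 1601/4866)) = 1/(-296 + (-238/111 - 1601/4866)) = 1/(-296 - 445273/180042) = 1/(-53737705/180042) = -180042/53737705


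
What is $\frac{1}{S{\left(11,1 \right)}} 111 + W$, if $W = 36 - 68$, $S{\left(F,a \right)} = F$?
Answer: $- \frac{241}{11} \approx -21.909$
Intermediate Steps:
$W = -32$
$\frac{1}{S{\left(11,1 \right)}} 111 + W = \frac{1}{11} \cdot 111 - 32 = \frac{111}{11} - 32 = - \frac{241}{11}$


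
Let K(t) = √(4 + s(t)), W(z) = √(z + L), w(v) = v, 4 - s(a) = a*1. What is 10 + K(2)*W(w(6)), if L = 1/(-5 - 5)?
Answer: 10 + √885/5 ≈ 15.950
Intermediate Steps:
s(a) = 4 - a
L = -⅒ (L = 1/(-10) = -⅒ ≈ -0.10000)
W(z) = √(-⅒ + z) (W(z) = √(z - ⅒) = √(-⅒ + z))
K(t) = √(8 - t) (K(t) = √(4 + (4 - t)) = √(8 - t))
10 + K(2)*W(w(6)) = 10 + √(8 - 1*2)*(√(-10 + 100*6)/10) = 10 + √(8 - 2)*(√(-10 + 600)/10) = 10 + √6*(√590/10) = 10 + √885/5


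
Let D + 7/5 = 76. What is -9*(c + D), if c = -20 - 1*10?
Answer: -2007/5 ≈ -401.40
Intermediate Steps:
D = 373/5 (D = -7/5 + 76 = 373/5 ≈ 74.600)
c = -30 (c = -20 - 10 = -30)
-9*(c + D) = -9*(-30 + 373/5) = -9*223/5 = -2007/5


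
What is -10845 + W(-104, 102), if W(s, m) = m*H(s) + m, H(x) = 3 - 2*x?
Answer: 10779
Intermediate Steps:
W(s, m) = m + m*(3 - 2*s) (W(s, m) = m*(3 - 2*s) + m = m + m*(3 - 2*s))
-10845 + W(-104, 102) = -10845 + 2*102*(2 - 1*(-104)) = -10845 + 2*102*(2 + 104) = -10845 + 2*102*106 = -10845 + 21624 = 10779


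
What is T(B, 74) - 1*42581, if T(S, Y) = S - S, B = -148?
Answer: -42581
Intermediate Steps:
T(S, Y) = 0
T(B, 74) - 1*42581 = 0 - 1*42581 = 0 - 42581 = -42581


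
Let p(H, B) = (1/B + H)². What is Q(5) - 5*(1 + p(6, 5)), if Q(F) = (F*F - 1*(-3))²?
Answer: 2934/5 ≈ 586.80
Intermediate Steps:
p(H, B) = (H + 1/B)²
Q(F) = (3 + F²)² (Q(F) = (F² + 3)² = (3 + F²)²)
Q(5) - 5*(1 + p(6, 5)) = (3 + 5²)² - 5*(1 + (1 + 5*6)²/5²) = (3 + 25)² - 5*(1 + (1 + 30)²/25) = 28² - 5*(1 + (1/25)*31²) = 784 - 5*(1 + (1/25)*961) = 784 - 5*(1 + 961/25) = 784 - 5*986/25 = 784 - 986/5 = 2934/5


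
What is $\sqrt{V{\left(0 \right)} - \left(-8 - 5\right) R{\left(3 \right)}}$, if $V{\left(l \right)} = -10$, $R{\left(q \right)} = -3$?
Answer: $7 i \approx 7.0 i$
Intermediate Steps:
$\sqrt{V{\left(0 \right)} - \left(-8 - 5\right) R{\left(3 \right)}} = \sqrt{-10 - \left(-8 - 5\right) \left(-3\right)} = \sqrt{-10 - \left(-13\right) \left(-3\right)} = \sqrt{-10 - 39} = \sqrt{-49} = 7 i$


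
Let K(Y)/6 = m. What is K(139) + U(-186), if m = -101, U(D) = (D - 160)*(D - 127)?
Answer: 107692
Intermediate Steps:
U(D) = (-160 + D)*(-127 + D)
K(Y) = -606 (K(Y) = 6*(-101) = -606)
K(139) + U(-186) = -606 + (20320 + (-186)² - 287*(-186)) = -606 + (20320 + 34596 + 53382) = -606 + 108298 = 107692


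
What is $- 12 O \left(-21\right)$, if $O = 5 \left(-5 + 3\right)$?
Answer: $-2520$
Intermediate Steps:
$O = -10$ ($O = 5 \left(-2\right) = -10$)
$- 12 O \left(-21\right) = \left(-12\right) \left(-10\right) \left(-21\right) = 120 \left(-21\right) = -2520$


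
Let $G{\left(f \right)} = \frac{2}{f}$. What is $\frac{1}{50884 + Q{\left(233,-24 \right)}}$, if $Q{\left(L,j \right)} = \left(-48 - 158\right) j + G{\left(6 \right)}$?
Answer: $\frac{3}{167485} \approx 1.7912 \cdot 10^{-5}$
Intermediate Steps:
$Q{\left(L,j \right)} = \frac{1}{3} - 206 j$ ($Q{\left(L,j \right)} = \left(-48 - 158\right) j + \frac{2}{6} = \left(-48 - 158\right) j + 2 \cdot \frac{1}{6} = - 206 j + \frac{1}{3} = \frac{1}{3} - 206 j$)
$\frac{1}{50884 + Q{\left(233,-24 \right)}} = \frac{1}{50884 + \left(\frac{1}{3} - -4944\right)} = \frac{1}{50884 + \left(\frac{1}{3} + 4944\right)} = \frac{1}{50884 + \frac{14833}{3}} = \frac{1}{\frac{167485}{3}} = \frac{3}{167485}$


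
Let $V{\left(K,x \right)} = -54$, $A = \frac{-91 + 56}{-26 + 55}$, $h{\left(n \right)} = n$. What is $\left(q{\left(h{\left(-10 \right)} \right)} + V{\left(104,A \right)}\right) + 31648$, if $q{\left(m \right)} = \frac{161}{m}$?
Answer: $\frac{315779}{10} \approx 31578.0$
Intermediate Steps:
$A = - \frac{35}{29} \approx -1.2069$
$\left(q{\left(h{\left(-10 \right)} \right)} + V{\left(104,A \right)}\right) + 31648 = \left(\frac{161}{-10} - 54\right) + 31648 = \left(161 \left(- \frac{1}{10}\right) - 54\right) + 31648 = \left(- \frac{161}{10} - 54\right) + 31648 = - \frac{701}{10} + 31648 = \frac{315779}{10}$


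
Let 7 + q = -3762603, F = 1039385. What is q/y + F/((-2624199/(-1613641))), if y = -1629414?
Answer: 455475611130998230/712651098231 ≈ 6.3913e+5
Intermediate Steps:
q = -3762610 (q = -7 - 3762603 = -3762610)
q/y + F/((-2624199/(-1613641))) = -3762610/(-1629414) + 1039385/((-2624199/(-1613641))) = -3762610*(-1/1629414) + 1039385/((-2624199*(-1/1613641))) = 1881305/814707 + 1039385/(2624199/1613641) = 1881305/814707 + 1039385*(1613641/2624199) = 1881305/814707 + 1677194250785/2624199 = 455475611130998230/712651098231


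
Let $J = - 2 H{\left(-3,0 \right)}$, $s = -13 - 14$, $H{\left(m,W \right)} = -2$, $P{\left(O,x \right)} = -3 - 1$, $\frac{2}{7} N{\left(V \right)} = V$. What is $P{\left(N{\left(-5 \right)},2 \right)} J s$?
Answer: $432$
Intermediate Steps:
$N{\left(V \right)} = \frac{7 V}{2}$
$P{\left(O,x \right)} = -4$ ($P{\left(O,x \right)} = -3 - 1 = -4$)
$s = -27$
$J = 4$ ($J = \left(-2\right) \left(-2\right) = 4$)
$P{\left(N{\left(-5 \right)},2 \right)} J s = \left(-4\right) 4 \left(-27\right) = \left(-16\right) \left(-27\right) = 432$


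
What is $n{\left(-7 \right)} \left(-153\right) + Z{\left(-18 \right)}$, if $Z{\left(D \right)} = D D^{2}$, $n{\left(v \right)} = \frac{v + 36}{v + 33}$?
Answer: $- \frac{156069}{26} \approx -6002.7$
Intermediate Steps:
$n{\left(v \right)} = \frac{36 + v}{33 + v}$
$Z{\left(D \right)} = D^{3}$
$n{\left(-7 \right)} \left(-153\right) + Z{\left(-18 \right)} = \frac{36 - 7}{33 - 7} \left(-153\right) + \left(-18\right)^{3} = \frac{1}{26} \cdot 29 \left(-153\right) - 5832 = \frac{29}{26} \left(-153\right) - 5832 = - \frac{4437}{26} - 5832 = - \frac{156069}{26}$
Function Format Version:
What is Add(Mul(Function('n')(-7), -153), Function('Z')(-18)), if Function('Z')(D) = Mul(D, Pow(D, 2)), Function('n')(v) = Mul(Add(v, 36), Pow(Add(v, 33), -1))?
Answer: Rational(-156069, 26) ≈ -6002.7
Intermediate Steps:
Function('n')(v) = Mul(Pow(Add(33, v), -1), Add(36, v)) (Function('n')(v) = Mul(Add(36, v), Pow(Add(33, v), -1)) = Mul(Pow(Add(33, v), -1), Add(36, v)))
Function('Z')(D) = Pow(D, 3)
Add(Mul(Function('n')(-7), -153), Function('Z')(-18)) = Add(Mul(Mul(Pow(Add(33, -7), -1), Add(36, -7)), -153), Pow(-18, 3)) = Add(Mul(Mul(Pow(26, -1), 29), -153), -5832) = Add(Mul(Mul(Rational(1, 26), 29), -153), -5832) = Add(Mul(Rational(29, 26), -153), -5832) = Add(Rational(-4437, 26), -5832) = Rational(-156069, 26)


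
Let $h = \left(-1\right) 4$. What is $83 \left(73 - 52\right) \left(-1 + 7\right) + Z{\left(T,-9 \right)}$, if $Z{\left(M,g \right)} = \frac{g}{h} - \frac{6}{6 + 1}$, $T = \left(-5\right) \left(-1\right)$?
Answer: $\frac{292863}{28} \approx 10459.0$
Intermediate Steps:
$h = -4$
$T = 5$
$Z{\left(M,g \right)} = - \frac{6}{7} - \frac{g}{4}$ ($Z{\left(M,g \right)} = \frac{g}{-4} - \frac{6}{6 + 1} = g \left(- \frac{1}{4}\right) - \frac{6}{7} = - \frac{g}{4} - \frac{6}{7} = - \frac{6}{7} - \frac{g}{4}$)
$83 \left(73 - 52\right) \left(-1 + 7\right) + Z{\left(T,-9 \right)} = 83 \left(73 - 52\right) \left(-1 + 7\right) - - \frac{39}{28} = 83 \cdot 21 \cdot 6 + \left(- \frac{6}{7} + \frac{9}{4}\right) = 83 \cdot 126 + \frac{39}{28} = 10458 + \frac{39}{28} = \frac{292863}{28}$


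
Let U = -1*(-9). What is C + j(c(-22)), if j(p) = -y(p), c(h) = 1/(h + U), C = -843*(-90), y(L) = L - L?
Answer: 75870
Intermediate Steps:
y(L) = 0
U = 9
C = 75870
c(h) = 1/(9 + h) (c(h) = 1/(h + 9) = 1/(9 + h))
j(p) = 0 (j(p) = -1*0 = 0)
C + j(c(-22)) = 75870 + 0 = 75870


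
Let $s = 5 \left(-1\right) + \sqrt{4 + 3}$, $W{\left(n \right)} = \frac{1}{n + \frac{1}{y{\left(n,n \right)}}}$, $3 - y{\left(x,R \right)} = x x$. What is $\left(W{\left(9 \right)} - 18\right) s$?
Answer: $\frac{62700}{701} - \frac{12540 \sqrt{7}}{701} \approx 42.115$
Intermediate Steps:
$y{\left(x,R \right)} = 3 - x^{2}$ ($y{\left(x,R \right)} = 3 - x x = 3 - x^{2}$)
$W{\left(n \right)} = \frac{1}{n + \frac{1}{3 - n^{2}}}$
$s = -5 + \sqrt{7} \approx -2.3542$
$\left(W{\left(9 \right)} - 18\right) s = \left(\frac{-3 + 9^{2}}{-1 + 9 \left(-3 + 9^{2}\right)} - 18\right) \left(-5 + \sqrt{7}\right) = \left(\frac{-3 + 81}{-1 + 9 \left(-3 + 81\right)} - 18\right) \left(-5 + \sqrt{7}\right) = \left(\frac{1}{-1 + 9 \cdot 78} \cdot 78 - 18\right) \left(-5 + \sqrt{7}\right) = \left(\frac{1}{-1 + 702} \cdot 78 - 18\right) \left(-5 + \sqrt{7}\right) = \left(\frac{1}{701} \cdot 78 - 18\right) \left(-5 + \sqrt{7}\right) = \left(\frac{78}{701} - 18\right) \left(-5 + \sqrt{7}\right) = - \frac{12540 \left(-5 + \sqrt{7}\right)}{701} = \frac{62700}{701} - \frac{12540 \sqrt{7}}{701}$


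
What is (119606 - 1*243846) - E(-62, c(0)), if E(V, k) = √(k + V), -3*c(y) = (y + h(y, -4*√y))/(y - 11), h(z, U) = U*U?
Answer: -124240 - I*√62 ≈ -1.2424e+5 - 7.874*I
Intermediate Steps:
h(z, U) = U²
c(y) = -17*y/(3*(-11 + y)) (c(y) = -(y + (-4*√y)²)/(3*(y - 11)) = -(y + 16*y)/(3*(-11 + y)) = -17*y/(3*(-11 + y)))
E(V, k) = √(V + k)
(119606 - 1*243846) - E(-62, c(0)) = (119606 - 1*243846) - √(-62 - 17*0/(-33 + 3*0)) = (119606 - 243846) - √(-62 - 17*0/(-33 + 0)) = -124240 - √(-62 - 17*0/(-33)) = -124240 - √(-62 - 17*0*(-1/33)) = -124240 - √(-62 + 0) = -124240 - √(-62) = -124240 - I*√62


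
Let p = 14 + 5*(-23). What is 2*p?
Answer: -202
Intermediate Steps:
p = -101 (p = 14 - 115 = -101)
2*p = 2*(-101) = -202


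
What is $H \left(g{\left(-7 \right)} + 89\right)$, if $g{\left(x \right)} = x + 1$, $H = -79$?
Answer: $-6557$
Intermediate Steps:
$g{\left(x \right)} = 1 + x$
$H \left(g{\left(-7 \right)} + 89\right) = - 79 \left(\left(1 - 7\right) + 89\right) = - 79 \left(-6 + 89\right) = \left(-79\right) 83 = -6557$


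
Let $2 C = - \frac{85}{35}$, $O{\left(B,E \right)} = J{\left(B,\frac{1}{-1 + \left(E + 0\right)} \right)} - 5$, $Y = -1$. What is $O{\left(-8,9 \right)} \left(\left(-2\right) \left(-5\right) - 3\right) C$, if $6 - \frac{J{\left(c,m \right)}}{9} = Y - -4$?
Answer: $-187$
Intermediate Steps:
$J{\left(c,m \right)} = 27$ ($J{\left(c,m \right)} = 54 - 9 \left(-1 - -4\right) = 54 - 9 \left(-1 + 4\right) = 54 - 27 = 27$)
$O{\left(B,E \right)} = 22$ ($O{\left(B,E \right)} = 27 - 5 = 22$)
$C = - \frac{17}{14}$ ($C = \frac{\left(-85\right) \frac{1}{35}}{2} = \frac{1}{2} \left(- \frac{17}{7}\right) = - \frac{17}{14} \approx -1.2143$)
$O{\left(-8,9 \right)} \left(\left(-2\right) \left(-5\right) - 3\right) C = 22 \left(\left(-2\right) \left(-5\right) - 3\right) \left(- \frac{17}{14}\right) = 22 \left(10 - 3\right) \left(- \frac{17}{14}\right) = 22 \cdot 7 \left(- \frac{17}{14}\right) = 154 \left(- \frac{17}{14}\right) = -187$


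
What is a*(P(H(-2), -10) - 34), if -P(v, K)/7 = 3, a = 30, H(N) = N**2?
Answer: -1650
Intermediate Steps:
P(v, K) = -21 (P(v, K) = -7*3 = -21)
a*(P(H(-2), -10) - 34) = 30*(-21 - 34) = 30*(-55) = -1650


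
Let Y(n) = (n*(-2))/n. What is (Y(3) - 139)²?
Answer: 19881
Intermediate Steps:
Y(n) = -2 (Y(n) = (-2*n)/n = -2)
(Y(3) - 139)² = (-2 - 139)² = (-141)² = 19881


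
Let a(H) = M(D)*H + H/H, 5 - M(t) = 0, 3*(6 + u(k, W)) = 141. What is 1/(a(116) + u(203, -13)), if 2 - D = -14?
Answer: 1/622 ≈ 0.0016077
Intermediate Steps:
u(k, W) = 41 (u(k, W) = -6 + (1/3)*141 = -6 + 47 = 41)
D = 16 (D = 2 - 1*(-14) = 2 + 14 = 16)
M(t) = 5 (M(t) = 5 - 1*0 = 5 + 0 = 5)
a(H) = 1 + 5*H (a(H) = 5*H + H/H = 5*H + 1 = 1 + 5*H)
1/(a(116) + u(203, -13)) = 1/((1 + 5*116) + 41) = 1/((1 + 580) + 41) = 1/(581 + 41) = 1/622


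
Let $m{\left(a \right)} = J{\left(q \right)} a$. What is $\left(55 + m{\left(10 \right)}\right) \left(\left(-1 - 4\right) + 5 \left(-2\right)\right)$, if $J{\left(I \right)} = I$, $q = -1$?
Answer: $-675$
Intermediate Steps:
$m{\left(a \right)} = - a$
$\left(55 + m{\left(10 \right)}\right) \left(\left(-1 - 4\right) + 5 \left(-2\right)\right) = \left(55 - 10\right) \left(\left(-1 - 4\right) + 5 \left(-2\right)\right) = \left(55 - 10\right) \left(\left(-1 - 4\right) - 10\right) = 45 \left(-5 - 10\right) = 45 \left(-15\right) = -675$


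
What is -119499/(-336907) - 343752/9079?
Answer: -114727523643/3058778653 ≈ -37.508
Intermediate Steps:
-119499/(-336907) - 343752/9079 = -119499*(-1/336907) - 343752*1/9079 = 119499/336907 - 343752/9079 = -114727523643/3058778653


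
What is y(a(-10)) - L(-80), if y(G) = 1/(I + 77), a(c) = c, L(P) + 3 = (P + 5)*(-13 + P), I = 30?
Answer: -746003/107 ≈ -6972.0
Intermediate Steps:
L(P) = -3 + (-13 + P)*(5 + P) (L(P) = -3 + (P + 5)*(-13 + P) = -3 + (5 + P)*(-13 + P) = -3 + (-13 + P)*(5 + P))
y(G) = 1/107 (y(G) = 1/(30 + 77) = 1/107)
y(a(-10)) - L(-80) = 1/107 - (-68 + (-80)² - 8*(-80)) = 1/107 - (-68 + 6400 + 640) = 1/107 - 1*6972 = 1/107 - 6972 = -746003/107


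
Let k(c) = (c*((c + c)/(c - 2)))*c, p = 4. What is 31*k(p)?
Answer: 1984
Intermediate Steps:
k(c) = 2*c³/(-2 + c) (k(c) = (c*((2*c)/(-2 + c)))*c = (c*(2*c/(-2 + c)))*c = (2*c²/(-2 + c))*c = 2*c³/(-2 + c))
31*k(p) = 31*(2*4³/(-2 + 4)) = 31*(2*64/2) = 31*(2*64*(½)) = 31*64 = 1984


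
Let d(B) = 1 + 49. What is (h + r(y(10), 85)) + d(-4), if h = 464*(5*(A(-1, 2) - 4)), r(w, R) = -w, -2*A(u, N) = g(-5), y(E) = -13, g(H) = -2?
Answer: -6897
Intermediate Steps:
A(u, N) = 1 (A(u, N) = -1/2*(-2) = 1)
d(B) = 50
h = -6960 (h = 464*(5*(1 - 4)) = 464*(5*(-3)) = 464*(-15) = -6960)
(h + r(y(10), 85)) + d(-4) = (-6960 - 1*(-13)) + 50 = (-6960 + 13) + 50 = -6947 + 50 = -6897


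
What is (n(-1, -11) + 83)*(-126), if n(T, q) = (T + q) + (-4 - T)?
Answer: -8568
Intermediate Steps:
n(T, q) = -4 + q
(n(-1, -11) + 83)*(-126) = ((-4 - 11) + 83)*(-126) = (-15 + 83)*(-126) = 68*(-126) = -8568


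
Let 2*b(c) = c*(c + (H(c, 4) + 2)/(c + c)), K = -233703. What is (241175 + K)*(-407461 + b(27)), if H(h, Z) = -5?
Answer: -3041830652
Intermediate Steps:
b(c) = c*(c - 3/(2*c))/2 (b(c) = (c*(c + (-5 + 2)/(c + c)))/2 = (c*(c - 3*1/(2*c)))/2 = (c*(c - 3/(2*c)))/2 = c*(c - 3/(2*c))/2)
(241175 + K)*(-407461 + b(27)) = (241175 - 233703)*(-407461 + (-¾ + (½)*27²)) = 7472*(-407461 + (-¾ + (½)*729)) = 7472*(-407461 + (-¾ + 729/2)) = 7472*(-407461 + 1455/4) = 7472*(-1628389/4) = -3041830652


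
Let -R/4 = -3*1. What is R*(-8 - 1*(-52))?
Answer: 528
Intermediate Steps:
R = 12 (R = -(-12) = -4*(-3) = 12)
R*(-8 - 1*(-52)) = 12*(-8 - 1*(-52)) = 12*(-8 + 52) = 12*44 = 528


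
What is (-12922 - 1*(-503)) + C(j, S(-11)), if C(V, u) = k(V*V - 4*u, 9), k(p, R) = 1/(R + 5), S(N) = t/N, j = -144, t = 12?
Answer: -173865/14 ≈ -12419.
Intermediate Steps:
S(N) = 12/N
k(p, R) = 1/(5 + R)
C(V, u) = 1/14 (C(V, u) = 1/(5 + 9) = 1/14)
(-12922 - 1*(-503)) + C(j, S(-11)) = (-12922 - 1*(-503)) + 1/14 = (-12922 + 503) + 1/14 = -12419 + 1/14 = -173865/14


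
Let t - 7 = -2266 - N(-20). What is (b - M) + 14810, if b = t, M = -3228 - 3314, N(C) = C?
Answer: 19113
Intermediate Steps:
M = -6542
t = -2239 (t = 7 + (-2266 - 1*(-20)) = 7 + (-2266 + 20) = 7 - 2246 = -2239)
b = -2239
(b - M) + 14810 = (-2239 - 1*(-6542)) + 14810 = (-2239 + 6542) + 14810 = 4303 + 14810 = 19113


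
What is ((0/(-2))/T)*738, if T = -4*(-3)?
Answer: 0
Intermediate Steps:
T = 12
((0/(-2))/T)*738 = ((0/(-2))/12)*738 = ((0*(-½))*(1/12))*738 = (0*(1/12))*738 = 0*738 = 0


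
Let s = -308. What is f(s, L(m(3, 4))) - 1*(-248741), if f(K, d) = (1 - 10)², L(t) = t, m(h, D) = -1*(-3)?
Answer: 248822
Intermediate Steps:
m(h, D) = 3
f(K, d) = 81 (f(K, d) = (-9)² = 81)
f(s, L(m(3, 4))) - 1*(-248741) = 81 - 1*(-248741) = 81 + 248741 = 248822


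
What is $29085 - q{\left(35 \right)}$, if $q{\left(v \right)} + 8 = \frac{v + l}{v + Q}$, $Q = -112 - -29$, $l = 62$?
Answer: $\frac{1396561}{48} \approx 29095.0$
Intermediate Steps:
$Q = -83$ ($Q = -112 + 29 = -83$)
$q{\left(v \right)} = -8 + \frac{62 + v}{-83 + v}$ ($q{\left(v \right)} = -8 + \frac{v + 62}{v - 83} = -8 + \frac{62 + v}{-83 + v}$)
$29085 - q{\left(35 \right)} = 29085 - \frac{726 - 245}{-83 + 35} = 29085 - \frac{726 - 245}{-48} = 29085 - \left(- \frac{1}{48}\right) 481 = 29085 - - \frac{481}{48} = 29085 + \frac{481}{48} = \frac{1396561}{48}$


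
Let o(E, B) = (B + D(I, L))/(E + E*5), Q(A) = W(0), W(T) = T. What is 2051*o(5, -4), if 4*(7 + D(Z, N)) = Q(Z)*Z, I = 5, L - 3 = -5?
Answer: -22561/30 ≈ -752.03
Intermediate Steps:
L = -2 (L = 3 - 5 = -2)
Q(A) = 0
D(Z, N) = -7 (D(Z, N) = -7 + (0*Z)/4 = -7 + (¼)*0 = -7 + 0 = -7)
o(E, B) = (-7 + B)/(6*E) (o(E, B) = (B - 7)/(E + E*5) = (-7 + B)/(E + 5*E) = (-7 + B)/((6*E)) = (-7 + B)*(1/(6*E)) = (-7 + B)/(6*E))
2051*o(5, -4) = 2051*((⅙)*(-7 - 4)/5) = 2051*((⅙)*(⅕)*(-11)) = 2051*(-11/30) = -22561/30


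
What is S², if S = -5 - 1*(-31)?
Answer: 676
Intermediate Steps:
S = 26 (S = -5 + 31 = 26)
S² = 26² = 676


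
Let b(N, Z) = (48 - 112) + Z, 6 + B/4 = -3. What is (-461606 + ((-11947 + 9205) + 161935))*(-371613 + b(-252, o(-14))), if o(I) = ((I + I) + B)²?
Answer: 111161272953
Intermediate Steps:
B = -36 (B = -24 + 4*(-3) = -24 - 12 = -36)
o(I) = (-36 + 2*I)² (o(I) = ((I + I) - 36)² = (2*I - 36)² = (-36 + 2*I)²)
b(N, Z) = -64 + Z
(-461606 + ((-11947 + 9205) + 161935))*(-371613 + b(-252, o(-14))) = (-461606 + ((-11947 + 9205) + 161935))*(-371613 + (-64 + 4*(-18 - 14)²)) = (-461606 + (-2742 + 161935))*(-371613 + (-64 + 4*(-32)²)) = (-461606 + 159193)*(-371613 + (-64 + 4*1024)) = -302413*(-371613 + (-64 + 4096)) = -302413*(-371613 + 4032) = -302413*(-367581) = 111161272953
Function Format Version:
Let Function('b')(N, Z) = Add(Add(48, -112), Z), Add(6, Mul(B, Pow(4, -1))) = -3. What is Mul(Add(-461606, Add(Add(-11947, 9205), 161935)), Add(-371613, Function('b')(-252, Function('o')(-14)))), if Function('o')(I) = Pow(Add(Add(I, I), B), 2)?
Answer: 111161272953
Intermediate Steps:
B = -36 (B = Add(-24, Mul(4, -3)) = Add(-24, -12) = -36)
Function('o')(I) = Pow(Add(-36, Mul(2, I)), 2) (Function('o')(I) = Pow(Add(Add(I, I), -36), 2) = Pow(Add(Mul(2, I), -36), 2) = Pow(Add(-36, Mul(2, I)), 2))
Function('b')(N, Z) = Add(-64, Z)
Mul(Add(-461606, Add(Add(-11947, 9205), 161935)), Add(-371613, Function('b')(-252, Function('o')(-14)))) = Mul(Add(-461606, Add(Add(-11947, 9205), 161935)), Add(-371613, Add(-64, Mul(4, Pow(Add(-18, -14), 2))))) = Mul(Add(-461606, Add(-2742, 161935)), Add(-371613, Add(-64, Mul(4, Pow(-32, 2))))) = Mul(Add(-461606, 159193), Add(-371613, Add(-64, Mul(4, 1024)))) = Mul(-302413, Add(-371613, Add(-64, 4096))) = Mul(-302413, Add(-371613, 4032)) = Mul(-302413, -367581) = 111161272953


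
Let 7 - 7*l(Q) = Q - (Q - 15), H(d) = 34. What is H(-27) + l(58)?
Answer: 230/7 ≈ 32.857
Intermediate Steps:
l(Q) = -8/7 (l(Q) = 1 - (Q - (Q - 15))/7 = 1 - (Q - (-15 + Q))/7 = 1 - (Q + (15 - Q))/7 = 1 - ⅐*15 = 1 - 15/7 = -8/7)
H(-27) + l(58) = 34 - 8/7 = 230/7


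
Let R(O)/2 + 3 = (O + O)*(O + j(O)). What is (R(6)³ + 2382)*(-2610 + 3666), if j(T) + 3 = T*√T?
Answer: 26320003776 + 20906366976*√6 ≈ 7.7530e+10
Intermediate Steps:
j(T) = -3 + T^(3/2) (j(T) = -3 + T*√T = -3 + T^(3/2))
R(O) = -6 + 4*O*(-3 + O + O^(3/2)) (R(O) = -6 + 2*((O + O)*(O + (-3 + O^(3/2)))) = -6 + 2*((2*O)*(-3 + O + O^(3/2))) = -6 + 2*(2*O*(-3 + O + O^(3/2))) = -6 + 4*O*(-3 + O + O^(3/2)))
(R(6)³ + 2382)*(-2610 + 3666) = ((-6 - 12*6 + 4*6² + 4*6^(5/2))³ + 2382)*(-2610 + 3666) = ((-6 - 72 + 4*36 + 4*(36*√6))³ + 2382)*1056 = ((-6 - 72 + 144 + 144*√6)³ + 2382)*1056 = ((66 + 144*√6)³ + 2382)*1056 = (2382 + (66 + 144*√6)³)*1056 = 2515392 + 1056*(66 + 144*√6)³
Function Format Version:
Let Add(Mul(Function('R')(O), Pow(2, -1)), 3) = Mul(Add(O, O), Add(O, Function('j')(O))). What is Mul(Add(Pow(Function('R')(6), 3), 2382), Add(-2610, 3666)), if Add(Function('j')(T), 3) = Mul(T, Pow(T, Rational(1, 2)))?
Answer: Add(26320003776, Mul(20906366976, Pow(6, Rational(1, 2)))) ≈ 7.7530e+10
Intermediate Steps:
Function('j')(T) = Add(-3, Pow(T, Rational(3, 2))) (Function('j')(T) = Add(-3, Mul(T, Pow(T, Rational(1, 2)))) = Add(-3, Pow(T, Rational(3, 2))))
Function('R')(O) = Add(-6, Mul(4, O, Add(-3, O, Pow(O, Rational(3, 2))))) (Function('R')(O) = Add(-6, Mul(2, Mul(Add(O, O), Add(O, Add(-3, Pow(O, Rational(3, 2))))))) = Add(-6, Mul(2, Mul(Mul(2, O), Add(-3, O, Pow(O, Rational(3, 2)))))) = Add(-6, Mul(2, Mul(2, O, Add(-3, O, Pow(O, Rational(3, 2)))))) = Add(-6, Mul(4, O, Add(-3, O, Pow(O, Rational(3, 2))))))
Mul(Add(Pow(Function('R')(6), 3), 2382), Add(-2610, 3666)) = Mul(Add(Pow(Add(-6, Mul(-12, 6), Mul(4, Pow(6, 2)), Mul(4, Pow(6, Rational(5, 2)))), 3), 2382), Add(-2610, 3666)) = Mul(Add(Pow(Add(-6, -72, Mul(4, 36), Mul(4, Mul(36, Pow(6, Rational(1, 2))))), 3), 2382), 1056) = Mul(Add(Pow(Add(-6, -72, 144, Mul(144, Pow(6, Rational(1, 2)))), 3), 2382), 1056) = Mul(Add(Pow(Add(66, Mul(144, Pow(6, Rational(1, 2)))), 3), 2382), 1056) = Mul(Add(2382, Pow(Add(66, Mul(144, Pow(6, Rational(1, 2)))), 3)), 1056) = Add(2515392, Mul(1056, Pow(Add(66, Mul(144, Pow(6, Rational(1, 2)))), 3)))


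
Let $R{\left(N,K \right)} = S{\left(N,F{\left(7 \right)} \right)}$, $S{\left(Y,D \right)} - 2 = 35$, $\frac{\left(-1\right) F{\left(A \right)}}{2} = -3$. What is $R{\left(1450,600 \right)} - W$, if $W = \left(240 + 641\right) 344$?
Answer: $-303027$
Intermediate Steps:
$F{\left(A \right)} = 6$ ($F{\left(A \right)} = \left(-2\right) \left(-3\right) = 6$)
$S{\left(Y,D \right)} = 37$ ($S{\left(Y,D \right)} = 2 + 35 = 37$)
$W = 303064$ ($W = 881 \cdot 344 = 303064$)
$R{\left(N,K \right)} = 37$
$R{\left(1450,600 \right)} - W = 37 - 303064 = -303027$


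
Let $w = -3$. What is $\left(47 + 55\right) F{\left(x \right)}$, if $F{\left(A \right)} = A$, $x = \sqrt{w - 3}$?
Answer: $102 i \sqrt{6} \approx 249.85 i$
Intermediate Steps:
$x = i \sqrt{6}$ ($x = \sqrt{-3 - 3} = \sqrt{-6} = i \sqrt{6} \approx 2.4495 i$)
$\left(47 + 55\right) F{\left(x \right)} = \left(47 + 55\right) i \sqrt{6} = 102 i \sqrt{6}$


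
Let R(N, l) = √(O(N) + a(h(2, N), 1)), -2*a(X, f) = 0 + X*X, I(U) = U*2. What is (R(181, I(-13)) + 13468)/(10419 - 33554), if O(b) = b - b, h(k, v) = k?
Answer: -1924/3305 - I*√2/23135 ≈ -0.58215 - 6.1129e-5*I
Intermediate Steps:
I(U) = 2*U
O(b) = 0
a(X, f) = -X²/2 (a(X, f) = -(0 + X*X)/2 = -(0 + X²)/2 = -X²/2)
R(N, l) = I*√2 (R(N, l) = √(0 - ½*2²) = √(0 - ½*4) = √(0 - 2) = √(-2) = I*√2)
(R(181, I(-13)) + 13468)/(10419 - 33554) = (I*√2 + 13468)/(10419 - 33554) = (13468 + I*√2)/(-23135) = (13468 + I*√2)*(-1/23135) = -1924/3305 - I*√2/23135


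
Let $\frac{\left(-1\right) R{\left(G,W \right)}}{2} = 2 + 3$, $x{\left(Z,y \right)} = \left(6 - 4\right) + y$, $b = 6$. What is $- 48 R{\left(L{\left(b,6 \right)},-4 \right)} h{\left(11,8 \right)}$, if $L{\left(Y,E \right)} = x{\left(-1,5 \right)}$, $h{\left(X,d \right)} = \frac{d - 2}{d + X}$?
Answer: $\frac{2880}{19} \approx 151.58$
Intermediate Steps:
$x{\left(Z,y \right)} = 2 + y$
$h{\left(X,d \right)} = \frac{-2 + d}{X + d}$
$L{\left(Y,E \right)} = 7$ ($L{\left(Y,E \right)} = 2 + 5 = 7$)
$R{\left(G,W \right)} = -10$ ($R{\left(G,W \right)} = - 2 \left(2 + 3\right) = \left(-2\right) 5 = -10$)
$- 48 R{\left(L{\left(b,6 \right)},-4 \right)} h{\left(11,8 \right)} = \left(-48\right) \left(-10\right) \frac{-2 + 8}{11 + 8} = 480 \cdot \frac{1}{19} \cdot 6 = 480 \cdot \frac{6}{19} = \frac{2880}{19}$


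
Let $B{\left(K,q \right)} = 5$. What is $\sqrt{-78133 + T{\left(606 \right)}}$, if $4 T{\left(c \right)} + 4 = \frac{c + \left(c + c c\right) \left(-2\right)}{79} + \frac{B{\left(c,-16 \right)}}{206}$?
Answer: $\frac{i \sqrt{85237297003138}}{32548} \approx 283.66 i$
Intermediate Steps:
$T{\left(c \right)} = - \frac{819}{824} - \frac{c^{2}}{158} - \frac{c}{316}$ ($T{\left(c \right)} = -1 + \frac{\frac{c + \left(c + c c\right) \left(-2\right)}{79} + \frac{5}{206}}{4} = -1 + \frac{\left(c + \left(c + c^{2}\right) \left(-2\right)\right) \frac{1}{79} + 5 \cdot \frac{1}{206}}{4} = -1 + \frac{\left(c - \left(2 c + 2 c^{2}\right)\right) \frac{1}{79} + \frac{5}{206}}{4} = -1 + \frac{\left(- c - 2 c^{2}\right) \frac{1}{79} + \frac{5}{206}}{4} = -1 + \frac{\left(- \frac{2 c^{2}}{79} - \frac{c}{79}\right) + \frac{5}{206}}{4} = -1 + \frac{\frac{5}{206} - \frac{2 c^{2}}{79} - \frac{c}{79}}{4} = -1 - \left(- \frac{5}{824} + \frac{c^{2}}{158} + \frac{c}{316}\right) = - \frac{819}{824} - \frac{c^{2}}{158} - \frac{c}{316}$)
$\sqrt{-78133 + T{\left(606 \right)}} = \sqrt{-78133 - \left(\frac{189537}{65096} + \frac{183618}{79}\right)} = \sqrt{-78133 - \frac{151490769}{65096}} = \sqrt{- \frac{5237636537}{65096}} = \frac{i \sqrt{85237297003138}}{32548}$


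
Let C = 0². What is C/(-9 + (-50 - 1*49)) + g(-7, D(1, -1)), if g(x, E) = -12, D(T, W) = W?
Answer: -12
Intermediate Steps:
C = 0
C/(-9 + (-50 - 1*49)) + g(-7, D(1, -1)) = 0/(-9 + (-50 - 1*49)) - 12 = 0/(-9 + (-50 - 49)) - 12 = 0/(-9 - 99) - 12 = 0/(-108) - 12 = 0*(-1/108) - 12 = 0 - 12 = -12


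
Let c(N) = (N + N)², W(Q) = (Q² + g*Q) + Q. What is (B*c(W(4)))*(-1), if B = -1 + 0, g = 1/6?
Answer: 15376/9 ≈ 1708.4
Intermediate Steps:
g = ⅙ ≈ 0.16667
B = -1
W(Q) = Q² + 7*Q/6 (W(Q) = (Q² + Q/6) + Q = Q² + 7*Q/6)
c(N) = 4*N² (c(N) = (2*N)² = 4*N²)
(B*c(W(4)))*(-1) = -4*((⅙)*4*(7 + 6*4))²*(-1) = -4*((⅙)*4*(7 + 24))²*(-1) = -4*((⅙)*4*31)²*(-1) = -4*(62/3)²*(-1) = -4*3844/9*(-1) = -1*15376/9*(-1) = -15376/9*(-1) = 15376/9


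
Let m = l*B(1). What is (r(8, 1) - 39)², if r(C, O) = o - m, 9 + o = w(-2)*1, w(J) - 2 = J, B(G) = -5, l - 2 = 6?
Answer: 64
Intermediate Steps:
l = 8 (l = 2 + 6 = 8)
w(J) = 2 + J
m = -40 (m = 8*(-5) = -40)
o = -9 (o = -9 + (2 - 2)*1 = -9 + 0*1 = -9 + 0 = -9)
r(C, O) = 31 (r(C, O) = -9 - 1*(-40) = -9 + 40 = 31)
(r(8, 1) - 39)² = (31 - 39)² = (-8)² = 64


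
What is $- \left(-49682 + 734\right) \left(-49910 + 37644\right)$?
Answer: $-600396168$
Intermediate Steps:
$- \left(-49682 + 734\right) \left(-49910 + 37644\right) = - \left(-48948\right) \left(-12266\right) = \left(-1\right) 600396168 = -600396168$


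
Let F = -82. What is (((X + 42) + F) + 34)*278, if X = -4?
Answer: -2780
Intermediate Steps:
(((X + 42) + F) + 34)*278 = (((-4 + 42) - 82) + 34)*278 = ((38 - 82) + 34)*278 = (-44 + 34)*278 = -10*278 = -2780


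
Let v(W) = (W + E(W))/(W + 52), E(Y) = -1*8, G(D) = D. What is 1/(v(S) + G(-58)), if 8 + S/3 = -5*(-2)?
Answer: -29/1683 ≈ -0.017231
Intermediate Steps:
E(Y) = -8
S = 6 (S = -24 + 3*(-5*(-2)) = -24 + 3*10 = -24 + 30 = 6)
v(W) = (-8 + W)/(52 + W) (v(W) = (W - 8)/(W + 52) = (-8 + W)/(52 + W))
1/(v(S) + G(-58)) = 1/((-8 + 6)/(52 + 6) - 58) = 1/(-2/58 - 58) = 1/((1/58)*(-2) - 58) = 1/(-1/29 - 58) = 1/(-1683/29) = -29/1683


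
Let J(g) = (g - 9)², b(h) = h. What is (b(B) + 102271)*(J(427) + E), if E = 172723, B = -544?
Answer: 35344740969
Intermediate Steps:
J(g) = (-9 + g)²
(b(B) + 102271)*(J(427) + E) = (-544 + 102271)*((-9 + 427)² + 172723) = 101727*(418² + 172723) = 101727*(174724 + 172723) = 101727*347447 = 35344740969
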